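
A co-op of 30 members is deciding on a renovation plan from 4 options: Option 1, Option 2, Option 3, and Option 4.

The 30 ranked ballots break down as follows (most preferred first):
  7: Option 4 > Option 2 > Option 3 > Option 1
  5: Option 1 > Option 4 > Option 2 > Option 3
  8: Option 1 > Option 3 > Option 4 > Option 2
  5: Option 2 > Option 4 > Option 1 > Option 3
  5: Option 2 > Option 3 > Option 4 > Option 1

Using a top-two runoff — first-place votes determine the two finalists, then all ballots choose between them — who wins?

Option 2

Round 1 first-place votes: Option 1 13, Option 2 10, Option 3 0, Option 4 7. Option 1 and Option 2 advance.
Runoff: Option 1 is ranked above Option 2 on 13 ballots, Option 2 above Option 1 on 17.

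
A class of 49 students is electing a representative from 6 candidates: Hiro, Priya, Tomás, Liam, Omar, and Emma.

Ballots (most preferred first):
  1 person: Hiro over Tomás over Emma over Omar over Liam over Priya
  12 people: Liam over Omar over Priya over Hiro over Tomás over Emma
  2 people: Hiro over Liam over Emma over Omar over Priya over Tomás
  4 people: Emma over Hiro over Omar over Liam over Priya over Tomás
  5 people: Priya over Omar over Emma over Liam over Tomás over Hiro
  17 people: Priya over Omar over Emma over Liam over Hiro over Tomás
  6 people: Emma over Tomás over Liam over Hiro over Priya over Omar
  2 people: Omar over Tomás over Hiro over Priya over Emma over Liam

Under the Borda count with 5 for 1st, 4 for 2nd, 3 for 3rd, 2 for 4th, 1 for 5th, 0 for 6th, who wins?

Omar

Hiro: 1×5 + 12×2 + 2×5 + 4×4 + 5×0 + 17×1 + 6×2 + 2×3 = 90
Priya: 1×0 + 12×3 + 2×1 + 4×1 + 5×5 + 17×5 + 6×1 + 2×2 = 162
Tomás: 1×4 + 12×1 + 2×0 + 4×0 + 5×1 + 17×0 + 6×4 + 2×4 = 53
Liam: 1×1 + 12×5 + 2×4 + 4×2 + 5×2 + 17×2 + 6×3 + 2×0 = 139
Omar: 1×2 + 12×4 + 2×2 + 4×3 + 5×4 + 17×4 + 6×0 + 2×5 = 164
Emma: 1×3 + 12×0 + 2×3 + 4×5 + 5×3 + 17×3 + 6×5 + 2×1 = 127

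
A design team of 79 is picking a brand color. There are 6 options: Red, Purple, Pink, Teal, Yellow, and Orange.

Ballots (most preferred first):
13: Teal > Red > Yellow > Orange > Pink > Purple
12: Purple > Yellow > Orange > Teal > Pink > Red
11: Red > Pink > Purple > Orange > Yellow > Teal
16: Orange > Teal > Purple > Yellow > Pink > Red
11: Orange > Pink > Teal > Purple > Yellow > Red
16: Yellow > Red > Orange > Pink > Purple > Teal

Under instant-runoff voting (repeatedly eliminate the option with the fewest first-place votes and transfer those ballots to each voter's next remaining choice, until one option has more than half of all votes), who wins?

Round 1: Red 11, Purple 12, Pink 0, Teal 13, Yellow 16, Orange 27. Pink eliminated.
Round 2: Red 11, Purple 12, Teal 13, Yellow 16, Orange 27. Red eliminated.
Round 3: Purple 23, Teal 13, Yellow 16, Orange 27. Teal eliminated.
Round 4: Purple 23, Yellow 29, Orange 27. Purple eliminated.
Round 5: Yellow 41, Orange 38. Yellow has a majority (≥40).

Yellow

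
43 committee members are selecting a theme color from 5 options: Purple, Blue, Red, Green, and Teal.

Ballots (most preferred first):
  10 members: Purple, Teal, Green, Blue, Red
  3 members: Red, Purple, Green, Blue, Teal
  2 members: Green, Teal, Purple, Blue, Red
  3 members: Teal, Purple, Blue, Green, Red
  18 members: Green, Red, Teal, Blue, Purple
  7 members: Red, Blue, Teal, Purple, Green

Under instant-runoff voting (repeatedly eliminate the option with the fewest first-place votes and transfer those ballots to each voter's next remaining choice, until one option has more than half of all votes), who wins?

Round 1: Purple 10, Blue 0, Red 10, Green 20, Teal 3. Blue eliminated.
Round 2: Purple 10, Red 10, Green 20, Teal 3. Teal eliminated.
Round 3: Purple 13, Red 10, Green 20. Red eliminated.
Round 4: Purple 23, Green 20. Purple has a majority (≥22).

Purple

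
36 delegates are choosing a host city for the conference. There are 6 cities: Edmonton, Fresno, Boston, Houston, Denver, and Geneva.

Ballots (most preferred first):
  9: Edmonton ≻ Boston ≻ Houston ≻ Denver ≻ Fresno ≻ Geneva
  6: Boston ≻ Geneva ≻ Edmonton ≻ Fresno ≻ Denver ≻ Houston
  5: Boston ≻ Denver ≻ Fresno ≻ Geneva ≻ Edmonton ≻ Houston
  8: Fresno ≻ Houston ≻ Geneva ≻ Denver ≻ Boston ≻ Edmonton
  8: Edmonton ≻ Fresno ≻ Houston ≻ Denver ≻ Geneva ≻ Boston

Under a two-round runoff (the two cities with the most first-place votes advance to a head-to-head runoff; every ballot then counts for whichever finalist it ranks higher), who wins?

Round 1 first-place votes: Edmonton 17, Fresno 8, Boston 11, Houston 0, Denver 0, Geneva 0. Edmonton and Boston advance.
Runoff: Edmonton is ranked above Boston on 17 ballots, Boston above Edmonton on 19.

Boston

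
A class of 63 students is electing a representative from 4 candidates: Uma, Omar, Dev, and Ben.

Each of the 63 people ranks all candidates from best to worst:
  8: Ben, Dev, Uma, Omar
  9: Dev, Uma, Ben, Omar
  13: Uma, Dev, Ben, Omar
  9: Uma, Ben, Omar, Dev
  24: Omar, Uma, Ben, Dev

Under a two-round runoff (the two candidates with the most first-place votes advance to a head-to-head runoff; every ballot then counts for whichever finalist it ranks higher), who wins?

Round 1 first-place votes: Uma 22, Omar 24, Dev 9, Ben 8. Omar and Uma advance.
Runoff: Omar is ranked above Uma on 24 ballots, Uma above Omar on 39.

Uma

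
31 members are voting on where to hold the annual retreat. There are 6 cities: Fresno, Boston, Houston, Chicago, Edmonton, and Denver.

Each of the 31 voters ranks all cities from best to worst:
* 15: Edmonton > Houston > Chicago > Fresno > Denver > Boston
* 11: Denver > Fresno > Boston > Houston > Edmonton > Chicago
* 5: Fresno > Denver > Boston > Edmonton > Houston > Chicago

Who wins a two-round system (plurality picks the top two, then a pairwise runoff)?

Round 1 first-place votes: Fresno 5, Boston 0, Houston 0, Chicago 0, Edmonton 15, Denver 11. Edmonton and Denver advance.
Runoff: Edmonton is ranked above Denver on 15 ballots, Denver above Edmonton on 16.

Denver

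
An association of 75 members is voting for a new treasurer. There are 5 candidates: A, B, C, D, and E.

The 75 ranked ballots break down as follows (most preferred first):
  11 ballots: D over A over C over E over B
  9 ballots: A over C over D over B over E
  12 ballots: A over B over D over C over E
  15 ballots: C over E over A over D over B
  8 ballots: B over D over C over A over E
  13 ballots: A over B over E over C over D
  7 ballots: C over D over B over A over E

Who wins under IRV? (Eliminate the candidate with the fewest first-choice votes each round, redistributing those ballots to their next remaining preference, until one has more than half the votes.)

Round 1: A 34, B 8, C 22, D 11, E 0. E eliminated.
Round 2: A 34, B 8, C 22, D 11. B eliminated.
Round 3: A 34, C 22, D 19. D eliminated.
Round 4: A 45, C 30. A has a majority (≥38).

A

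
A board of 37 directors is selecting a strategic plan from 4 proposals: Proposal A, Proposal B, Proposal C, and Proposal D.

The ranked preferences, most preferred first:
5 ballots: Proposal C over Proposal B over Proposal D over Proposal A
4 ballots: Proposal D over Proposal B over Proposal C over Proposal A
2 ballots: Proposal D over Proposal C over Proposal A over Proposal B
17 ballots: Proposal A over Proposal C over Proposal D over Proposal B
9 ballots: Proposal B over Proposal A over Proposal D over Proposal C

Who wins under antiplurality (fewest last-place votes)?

Last-place votes: Proposal A 9, Proposal B 19, Proposal C 9, Proposal D 0.

Proposal D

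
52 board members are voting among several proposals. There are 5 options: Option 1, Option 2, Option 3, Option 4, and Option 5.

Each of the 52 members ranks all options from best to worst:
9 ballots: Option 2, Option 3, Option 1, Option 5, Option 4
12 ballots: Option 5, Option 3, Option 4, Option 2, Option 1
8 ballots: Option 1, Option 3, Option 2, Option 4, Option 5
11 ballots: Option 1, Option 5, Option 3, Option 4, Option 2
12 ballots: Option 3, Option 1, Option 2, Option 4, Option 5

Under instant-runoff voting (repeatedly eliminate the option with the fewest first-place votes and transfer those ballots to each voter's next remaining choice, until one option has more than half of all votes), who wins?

Option 3

Round 1: Option 1 19, Option 2 9, Option 3 12, Option 4 0, Option 5 12. Option 4 eliminated.
Round 2: Option 1 19, Option 2 9, Option 3 12, Option 5 12. Option 2 eliminated.
Round 3: Option 1 19, Option 3 21, Option 5 12. Option 5 eliminated.
Round 4: Option 1 19, Option 3 33. Option 3 has a majority (≥27).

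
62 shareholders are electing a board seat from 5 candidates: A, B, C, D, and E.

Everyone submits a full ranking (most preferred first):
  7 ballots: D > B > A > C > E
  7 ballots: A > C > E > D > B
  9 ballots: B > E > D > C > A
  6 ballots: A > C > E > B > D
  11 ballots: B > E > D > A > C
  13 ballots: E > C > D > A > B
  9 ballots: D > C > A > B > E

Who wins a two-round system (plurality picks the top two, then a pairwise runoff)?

D

Round 1 first-place votes: A 13, B 20, C 0, D 16, E 13. B and D advance.
Runoff: B is ranked above D on 26 ballots, D above B on 36.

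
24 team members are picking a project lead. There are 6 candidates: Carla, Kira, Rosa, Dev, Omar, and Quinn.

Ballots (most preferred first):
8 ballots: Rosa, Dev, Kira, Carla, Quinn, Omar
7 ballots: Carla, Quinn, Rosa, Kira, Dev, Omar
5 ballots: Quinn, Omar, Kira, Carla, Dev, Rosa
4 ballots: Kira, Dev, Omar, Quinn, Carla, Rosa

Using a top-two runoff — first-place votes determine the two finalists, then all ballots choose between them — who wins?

Round 1 first-place votes: Carla 7, Kira 4, Rosa 8, Dev 0, Omar 0, Quinn 5. Rosa and Carla advance.
Runoff: Rosa is ranked above Carla on 8 ballots, Carla above Rosa on 16.

Carla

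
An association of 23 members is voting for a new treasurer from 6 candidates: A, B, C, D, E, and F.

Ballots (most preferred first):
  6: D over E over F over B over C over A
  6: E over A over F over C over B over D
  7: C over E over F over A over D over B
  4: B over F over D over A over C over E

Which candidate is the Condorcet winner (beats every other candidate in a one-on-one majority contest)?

E vs A: 19–4
E vs B: 19–4
E vs C: 12–11
E vs D: 13–10
E vs F: 19–4
E beats every other candidate.

E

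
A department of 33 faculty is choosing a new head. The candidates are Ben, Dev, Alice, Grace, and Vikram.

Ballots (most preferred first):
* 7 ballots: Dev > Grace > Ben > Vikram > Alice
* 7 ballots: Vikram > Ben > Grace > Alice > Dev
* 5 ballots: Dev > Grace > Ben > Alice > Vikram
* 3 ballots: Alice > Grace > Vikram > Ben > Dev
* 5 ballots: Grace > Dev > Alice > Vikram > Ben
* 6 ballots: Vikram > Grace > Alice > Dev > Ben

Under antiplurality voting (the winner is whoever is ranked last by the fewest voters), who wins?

Last-place votes: Ben 11, Dev 10, Alice 7, Grace 0, Vikram 5.

Grace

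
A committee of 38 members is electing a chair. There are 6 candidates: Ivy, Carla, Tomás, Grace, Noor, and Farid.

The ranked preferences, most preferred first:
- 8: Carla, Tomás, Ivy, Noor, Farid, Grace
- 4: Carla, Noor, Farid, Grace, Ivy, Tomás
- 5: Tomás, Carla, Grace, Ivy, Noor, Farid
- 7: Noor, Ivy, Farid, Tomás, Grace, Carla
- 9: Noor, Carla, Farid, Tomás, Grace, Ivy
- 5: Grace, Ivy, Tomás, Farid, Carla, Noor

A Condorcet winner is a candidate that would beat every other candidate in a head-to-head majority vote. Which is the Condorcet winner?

Carla

Carla vs Ivy: 26–12
Carla vs Tomás: 21–17
Carla vs Grace: 26–12
Carla vs Noor: 22–16
Carla vs Farid: 26–12
Carla beats every other candidate.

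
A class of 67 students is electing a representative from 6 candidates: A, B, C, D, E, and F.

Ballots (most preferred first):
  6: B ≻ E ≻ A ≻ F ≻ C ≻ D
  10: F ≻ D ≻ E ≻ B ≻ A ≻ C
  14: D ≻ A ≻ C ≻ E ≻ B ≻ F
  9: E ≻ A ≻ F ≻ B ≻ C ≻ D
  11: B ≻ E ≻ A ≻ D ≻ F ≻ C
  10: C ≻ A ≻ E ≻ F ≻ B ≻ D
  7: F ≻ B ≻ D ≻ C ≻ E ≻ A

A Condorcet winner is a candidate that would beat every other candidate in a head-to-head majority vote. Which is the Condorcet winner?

E vs A: 43–24
E vs B: 43–24
E vs C: 36–31
E vs D: 36–31
E vs F: 50–17
E beats every other candidate.

E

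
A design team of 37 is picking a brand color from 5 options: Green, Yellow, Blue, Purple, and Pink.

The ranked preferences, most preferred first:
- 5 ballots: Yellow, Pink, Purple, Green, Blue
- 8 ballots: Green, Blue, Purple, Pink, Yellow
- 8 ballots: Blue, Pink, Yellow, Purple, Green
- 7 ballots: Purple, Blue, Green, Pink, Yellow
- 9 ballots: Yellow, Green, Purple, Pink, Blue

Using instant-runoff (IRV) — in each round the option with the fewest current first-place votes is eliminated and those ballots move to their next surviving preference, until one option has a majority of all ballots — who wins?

Blue

Round 1: Green 8, Yellow 14, Blue 8, Purple 7, Pink 0. Pink eliminated.
Round 2: Green 8, Yellow 14, Blue 8, Purple 7. Purple eliminated.
Round 3: Green 8, Yellow 14, Blue 15. Green eliminated.
Round 4: Yellow 14, Blue 23. Blue has a majority (≥19).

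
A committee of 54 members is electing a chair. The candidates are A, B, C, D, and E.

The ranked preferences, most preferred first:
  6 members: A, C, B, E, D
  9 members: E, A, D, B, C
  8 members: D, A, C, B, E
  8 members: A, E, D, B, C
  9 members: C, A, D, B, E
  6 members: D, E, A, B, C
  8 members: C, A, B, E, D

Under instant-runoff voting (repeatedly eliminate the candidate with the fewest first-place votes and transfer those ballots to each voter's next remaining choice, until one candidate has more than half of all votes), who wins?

A

Round 1: A 14, B 0, C 17, D 14, E 9. B eliminated.
Round 2: A 14, C 17, D 14, E 9. E eliminated.
Round 3: A 23, C 17, D 14. D eliminated.
Round 4: A 37, C 17. A has a majority (≥28).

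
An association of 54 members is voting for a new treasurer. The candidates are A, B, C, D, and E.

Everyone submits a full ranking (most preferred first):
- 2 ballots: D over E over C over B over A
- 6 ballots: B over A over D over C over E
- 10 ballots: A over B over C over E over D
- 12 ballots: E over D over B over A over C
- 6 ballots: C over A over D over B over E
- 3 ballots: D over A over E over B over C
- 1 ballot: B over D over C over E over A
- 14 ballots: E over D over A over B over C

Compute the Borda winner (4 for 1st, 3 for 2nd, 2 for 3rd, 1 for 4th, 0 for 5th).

E

A: 2×0 + 6×3 + 10×4 + 12×1 + 6×3 + 3×3 + 1×0 + 14×2 = 125
B: 2×1 + 6×4 + 10×3 + 12×2 + 6×1 + 3×1 + 1×4 + 14×1 = 107
C: 2×2 + 6×1 + 10×2 + 12×0 + 6×4 + 3×0 + 1×2 + 14×0 = 56
D: 2×4 + 6×2 + 10×0 + 12×3 + 6×2 + 3×4 + 1×3 + 14×3 = 125
E: 2×3 + 6×0 + 10×1 + 12×4 + 6×0 + 3×2 + 1×1 + 14×4 = 127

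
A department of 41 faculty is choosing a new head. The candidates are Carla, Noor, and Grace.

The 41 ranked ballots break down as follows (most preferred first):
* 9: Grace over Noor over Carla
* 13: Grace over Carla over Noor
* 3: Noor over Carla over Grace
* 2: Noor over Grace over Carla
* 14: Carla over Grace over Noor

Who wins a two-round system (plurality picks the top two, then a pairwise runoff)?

Round 1 first-place votes: Carla 14, Noor 5, Grace 22. Grace and Carla advance.
Runoff: Grace is ranked above Carla on 24 ballots, Carla above Grace on 17.

Grace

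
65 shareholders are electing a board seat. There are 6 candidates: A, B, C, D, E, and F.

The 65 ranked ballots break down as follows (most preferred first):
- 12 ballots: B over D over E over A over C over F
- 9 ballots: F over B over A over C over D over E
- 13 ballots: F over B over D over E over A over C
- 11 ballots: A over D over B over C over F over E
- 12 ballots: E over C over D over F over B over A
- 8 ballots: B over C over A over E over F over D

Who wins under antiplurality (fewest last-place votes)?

B

Last-place votes: A 12, B 0, C 13, D 8, E 20, F 12.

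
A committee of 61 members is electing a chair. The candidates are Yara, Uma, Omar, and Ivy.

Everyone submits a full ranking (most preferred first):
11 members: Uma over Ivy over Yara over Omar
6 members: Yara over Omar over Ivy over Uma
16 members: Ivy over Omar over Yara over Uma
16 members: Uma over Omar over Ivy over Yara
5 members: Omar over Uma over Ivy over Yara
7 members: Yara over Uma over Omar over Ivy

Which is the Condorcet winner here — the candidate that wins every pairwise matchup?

Uma

Uma vs Yara: 32–29
Uma vs Omar: 34–27
Uma vs Ivy: 39–22
Uma beats every other candidate.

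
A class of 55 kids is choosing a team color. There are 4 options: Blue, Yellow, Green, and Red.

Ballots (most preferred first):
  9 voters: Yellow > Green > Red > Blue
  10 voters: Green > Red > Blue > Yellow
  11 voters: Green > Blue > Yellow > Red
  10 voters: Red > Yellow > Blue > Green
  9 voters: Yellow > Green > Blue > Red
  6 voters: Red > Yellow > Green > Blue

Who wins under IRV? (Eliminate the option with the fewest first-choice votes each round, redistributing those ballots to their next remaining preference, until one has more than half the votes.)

Yellow

Round 1: Blue 0, Yellow 18, Green 21, Red 16. Blue eliminated.
Round 2: Yellow 18, Green 21, Red 16. Red eliminated.
Round 3: Yellow 34, Green 21. Yellow has a majority (≥28).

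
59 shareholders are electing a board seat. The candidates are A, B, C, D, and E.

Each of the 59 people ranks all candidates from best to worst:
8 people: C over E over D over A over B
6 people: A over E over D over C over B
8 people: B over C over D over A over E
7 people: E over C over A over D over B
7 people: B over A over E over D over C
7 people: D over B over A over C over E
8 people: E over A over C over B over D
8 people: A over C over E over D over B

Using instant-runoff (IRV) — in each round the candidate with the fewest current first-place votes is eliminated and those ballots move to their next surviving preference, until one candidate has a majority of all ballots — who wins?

Round 1: A 14, B 15, C 8, D 7, E 15. D eliminated.
Round 2: A 14, B 22, C 8, E 15. C eliminated.
Round 3: A 14, B 22, E 23. A eliminated.
Round 4: B 22, E 37. E has a majority (≥30).

E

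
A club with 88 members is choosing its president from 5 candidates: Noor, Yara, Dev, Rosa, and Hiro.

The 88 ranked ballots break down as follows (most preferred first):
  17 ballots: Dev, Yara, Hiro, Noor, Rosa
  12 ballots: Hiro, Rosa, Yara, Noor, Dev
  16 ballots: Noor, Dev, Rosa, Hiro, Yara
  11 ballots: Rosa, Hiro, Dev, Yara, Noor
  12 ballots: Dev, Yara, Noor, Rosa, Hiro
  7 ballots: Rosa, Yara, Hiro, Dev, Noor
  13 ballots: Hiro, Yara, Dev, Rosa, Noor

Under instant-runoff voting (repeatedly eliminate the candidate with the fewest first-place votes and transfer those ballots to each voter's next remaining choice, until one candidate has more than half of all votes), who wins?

Round 1: Noor 16, Yara 0, Dev 29, Rosa 18, Hiro 25. Yara eliminated.
Round 2: Noor 16, Dev 29, Rosa 18, Hiro 25. Noor eliminated.
Round 3: Dev 45, Rosa 18, Hiro 25. Dev has a majority (≥45).

Dev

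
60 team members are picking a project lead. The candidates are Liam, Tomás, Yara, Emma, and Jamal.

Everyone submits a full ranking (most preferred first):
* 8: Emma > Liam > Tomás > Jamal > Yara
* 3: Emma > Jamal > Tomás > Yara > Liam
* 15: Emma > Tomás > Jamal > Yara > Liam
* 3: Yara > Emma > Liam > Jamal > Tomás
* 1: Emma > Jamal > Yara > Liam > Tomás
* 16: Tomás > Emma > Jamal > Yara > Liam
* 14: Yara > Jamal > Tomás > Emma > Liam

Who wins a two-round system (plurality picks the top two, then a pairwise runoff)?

Round 1 first-place votes: Liam 0, Tomás 16, Yara 17, Emma 27, Jamal 0. Emma and Yara advance.
Runoff: Emma is ranked above Yara on 43 ballots, Yara above Emma on 17.

Emma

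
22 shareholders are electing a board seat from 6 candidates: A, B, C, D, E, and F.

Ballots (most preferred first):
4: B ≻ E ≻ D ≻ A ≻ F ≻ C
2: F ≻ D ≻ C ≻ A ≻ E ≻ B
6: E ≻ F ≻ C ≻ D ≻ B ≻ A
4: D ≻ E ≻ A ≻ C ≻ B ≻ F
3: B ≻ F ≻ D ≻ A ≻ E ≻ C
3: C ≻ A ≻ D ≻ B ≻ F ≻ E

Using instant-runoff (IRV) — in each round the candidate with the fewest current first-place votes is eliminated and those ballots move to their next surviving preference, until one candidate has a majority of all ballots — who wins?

Round 1: A 0, B 7, C 3, D 4, E 6, F 2. A eliminated.
Round 2: B 7, C 3, D 4, E 6, F 2. F eliminated.
Round 3: B 7, C 3, D 6, E 6. C eliminated.
Round 4: B 7, D 9, E 6. E eliminated.
Round 5: B 7, D 15. D has a majority (≥12).

D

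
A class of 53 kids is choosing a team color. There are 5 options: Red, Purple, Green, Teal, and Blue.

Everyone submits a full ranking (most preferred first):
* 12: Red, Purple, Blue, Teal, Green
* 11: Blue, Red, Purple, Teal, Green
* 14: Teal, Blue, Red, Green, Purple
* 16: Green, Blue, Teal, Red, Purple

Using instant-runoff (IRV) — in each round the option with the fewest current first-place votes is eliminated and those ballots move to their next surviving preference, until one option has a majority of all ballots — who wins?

Round 1: Red 12, Purple 0, Green 16, Teal 14, Blue 11. Purple eliminated.
Round 2: Red 12, Green 16, Teal 14, Blue 11. Blue eliminated.
Round 3: Red 23, Green 16, Teal 14. Teal eliminated.
Round 4: Red 37, Green 16. Red has a majority (≥27).

Red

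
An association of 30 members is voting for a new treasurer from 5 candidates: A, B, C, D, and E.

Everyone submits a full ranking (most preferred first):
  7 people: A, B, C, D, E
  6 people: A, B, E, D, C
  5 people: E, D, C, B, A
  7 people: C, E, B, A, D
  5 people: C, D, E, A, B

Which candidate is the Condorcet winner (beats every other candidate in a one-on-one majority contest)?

C

C vs A: 17–13
C vs B: 17–13
C vs D: 19–11
C vs E: 19–11
C beats every other candidate.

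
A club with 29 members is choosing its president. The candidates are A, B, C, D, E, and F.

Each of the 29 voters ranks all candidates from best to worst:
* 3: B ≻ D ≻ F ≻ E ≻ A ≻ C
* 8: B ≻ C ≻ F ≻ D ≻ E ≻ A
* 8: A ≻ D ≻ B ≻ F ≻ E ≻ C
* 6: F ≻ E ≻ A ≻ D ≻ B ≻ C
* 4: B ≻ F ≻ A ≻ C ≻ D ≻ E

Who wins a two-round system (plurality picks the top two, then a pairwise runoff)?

Round 1 first-place votes: A 8, B 15, C 0, D 0, E 0, F 6. B and A advance.
Runoff: B is ranked above A on 15 ballots, A above B on 14.

B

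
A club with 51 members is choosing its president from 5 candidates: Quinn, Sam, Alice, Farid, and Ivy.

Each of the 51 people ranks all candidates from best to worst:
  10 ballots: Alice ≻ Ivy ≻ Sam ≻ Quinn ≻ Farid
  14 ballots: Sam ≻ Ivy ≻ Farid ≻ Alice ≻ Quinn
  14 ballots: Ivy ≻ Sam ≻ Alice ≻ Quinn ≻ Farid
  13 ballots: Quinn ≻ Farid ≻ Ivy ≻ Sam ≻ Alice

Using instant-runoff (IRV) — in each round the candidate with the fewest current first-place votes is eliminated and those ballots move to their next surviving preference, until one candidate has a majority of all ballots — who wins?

Ivy

Round 1: Quinn 13, Sam 14, Alice 10, Farid 0, Ivy 14. Farid eliminated.
Round 2: Quinn 13, Sam 14, Alice 10, Ivy 14. Alice eliminated.
Round 3: Quinn 13, Sam 14, Ivy 24. Quinn eliminated.
Round 4: Sam 14, Ivy 37. Ivy has a majority (≥26).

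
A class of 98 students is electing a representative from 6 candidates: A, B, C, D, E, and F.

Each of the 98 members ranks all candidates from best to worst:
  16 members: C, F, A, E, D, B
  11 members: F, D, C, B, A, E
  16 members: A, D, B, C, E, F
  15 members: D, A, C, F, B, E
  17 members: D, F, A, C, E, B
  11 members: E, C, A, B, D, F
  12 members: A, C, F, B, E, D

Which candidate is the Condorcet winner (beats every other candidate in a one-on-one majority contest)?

A

A vs B: 87–11
A vs C: 60–38
A vs D: 55–43
A vs E: 87–11
A vs F: 54–44
A beats every other candidate.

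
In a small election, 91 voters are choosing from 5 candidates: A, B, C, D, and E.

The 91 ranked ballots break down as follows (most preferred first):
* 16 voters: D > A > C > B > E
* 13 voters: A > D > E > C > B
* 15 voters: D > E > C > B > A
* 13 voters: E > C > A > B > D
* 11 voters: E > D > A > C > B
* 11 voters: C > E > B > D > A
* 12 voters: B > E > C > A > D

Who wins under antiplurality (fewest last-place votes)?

C

Last-place votes: A 26, B 24, C 0, D 25, E 16.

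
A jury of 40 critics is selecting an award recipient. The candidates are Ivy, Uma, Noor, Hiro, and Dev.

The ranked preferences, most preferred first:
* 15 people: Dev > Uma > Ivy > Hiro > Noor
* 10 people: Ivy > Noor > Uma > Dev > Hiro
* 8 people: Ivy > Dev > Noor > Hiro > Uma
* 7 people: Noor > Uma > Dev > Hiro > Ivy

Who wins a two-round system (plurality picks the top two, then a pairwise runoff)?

Round 1 first-place votes: Ivy 18, Uma 0, Noor 7, Hiro 0, Dev 15. Ivy and Dev advance.
Runoff: Ivy is ranked above Dev on 18 ballots, Dev above Ivy on 22.

Dev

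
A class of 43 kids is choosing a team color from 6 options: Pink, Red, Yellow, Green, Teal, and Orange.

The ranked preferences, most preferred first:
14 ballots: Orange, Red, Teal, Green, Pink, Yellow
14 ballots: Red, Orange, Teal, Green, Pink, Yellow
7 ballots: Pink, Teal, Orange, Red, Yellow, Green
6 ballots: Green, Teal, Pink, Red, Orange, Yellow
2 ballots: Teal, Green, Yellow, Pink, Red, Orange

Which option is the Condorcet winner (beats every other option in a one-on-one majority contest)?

Red

Red vs Pink: 28–15
Red vs Yellow: 41–2
Red vs Green: 35–8
Red vs Teal: 28–15
Red vs Orange: 22–21
Red beats every other option.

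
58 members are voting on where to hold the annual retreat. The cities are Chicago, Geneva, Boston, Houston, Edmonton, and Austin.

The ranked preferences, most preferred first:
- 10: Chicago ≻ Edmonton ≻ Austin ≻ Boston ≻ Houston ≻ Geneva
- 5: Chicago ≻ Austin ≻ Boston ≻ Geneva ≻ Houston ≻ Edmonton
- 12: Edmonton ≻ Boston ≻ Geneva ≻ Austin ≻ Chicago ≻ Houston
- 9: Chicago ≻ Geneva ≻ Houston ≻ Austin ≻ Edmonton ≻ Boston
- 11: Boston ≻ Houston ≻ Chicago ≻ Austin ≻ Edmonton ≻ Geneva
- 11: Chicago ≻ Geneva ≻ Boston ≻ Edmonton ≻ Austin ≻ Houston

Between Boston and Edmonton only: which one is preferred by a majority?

Boston is ranked above Edmonton on 27 ballots; Edmonton above Boston on 31.

Edmonton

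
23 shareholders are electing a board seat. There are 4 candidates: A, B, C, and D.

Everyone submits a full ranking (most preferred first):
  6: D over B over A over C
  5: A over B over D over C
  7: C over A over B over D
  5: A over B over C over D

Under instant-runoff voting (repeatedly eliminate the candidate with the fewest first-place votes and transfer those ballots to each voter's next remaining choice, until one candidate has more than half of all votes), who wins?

A

Round 1: A 10, B 0, C 7, D 6. B eliminated.
Round 2: A 10, C 7, D 6. D eliminated.
Round 3: A 16, C 7. A has a majority (≥12).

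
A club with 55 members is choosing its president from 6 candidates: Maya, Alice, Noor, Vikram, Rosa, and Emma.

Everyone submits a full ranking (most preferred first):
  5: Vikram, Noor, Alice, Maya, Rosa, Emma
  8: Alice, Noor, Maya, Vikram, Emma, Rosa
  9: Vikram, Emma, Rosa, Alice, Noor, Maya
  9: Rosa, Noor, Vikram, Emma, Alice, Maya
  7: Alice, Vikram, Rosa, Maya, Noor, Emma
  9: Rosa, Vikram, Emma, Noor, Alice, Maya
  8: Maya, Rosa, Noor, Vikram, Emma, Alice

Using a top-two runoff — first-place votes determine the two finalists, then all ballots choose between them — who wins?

Round 1 first-place votes: Maya 8, Alice 15, Noor 0, Vikram 14, Rosa 18, Emma 0. Rosa and Alice advance.
Runoff: Rosa is ranked above Alice on 35 ballots, Alice above Rosa on 20.

Rosa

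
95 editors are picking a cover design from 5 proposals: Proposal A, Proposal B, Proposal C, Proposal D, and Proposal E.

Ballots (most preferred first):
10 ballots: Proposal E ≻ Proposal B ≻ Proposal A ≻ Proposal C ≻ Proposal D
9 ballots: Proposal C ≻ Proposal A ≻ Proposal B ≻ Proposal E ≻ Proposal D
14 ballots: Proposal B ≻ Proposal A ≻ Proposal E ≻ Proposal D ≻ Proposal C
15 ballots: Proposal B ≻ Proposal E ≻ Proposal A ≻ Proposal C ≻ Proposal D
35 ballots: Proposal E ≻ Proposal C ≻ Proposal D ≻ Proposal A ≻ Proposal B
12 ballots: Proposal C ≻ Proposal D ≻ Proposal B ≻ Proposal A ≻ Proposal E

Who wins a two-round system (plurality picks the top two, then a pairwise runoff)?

Proposal B

Round 1 first-place votes: Proposal A 0, Proposal B 29, Proposal C 21, Proposal D 0, Proposal E 45. Proposal E and Proposal B advance.
Runoff: Proposal E is ranked above Proposal B on 45 ballots, Proposal B above Proposal E on 50.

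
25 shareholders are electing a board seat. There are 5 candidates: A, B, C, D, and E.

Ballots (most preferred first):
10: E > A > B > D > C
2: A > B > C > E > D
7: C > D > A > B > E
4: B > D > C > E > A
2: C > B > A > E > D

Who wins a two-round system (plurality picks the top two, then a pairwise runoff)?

Round 1 first-place votes: A 2, B 4, C 9, D 0, E 10. E and C advance.
Runoff: E is ranked above C on 10 ballots, C above E on 15.

C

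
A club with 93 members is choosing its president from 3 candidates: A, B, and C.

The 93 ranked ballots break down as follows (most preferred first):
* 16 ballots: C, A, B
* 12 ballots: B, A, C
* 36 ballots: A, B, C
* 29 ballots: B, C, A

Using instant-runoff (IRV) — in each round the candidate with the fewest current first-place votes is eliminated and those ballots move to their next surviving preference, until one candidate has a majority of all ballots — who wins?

A

Round 1: A 36, B 41, C 16. C eliminated.
Round 2: A 52, B 41. A has a majority (≥47).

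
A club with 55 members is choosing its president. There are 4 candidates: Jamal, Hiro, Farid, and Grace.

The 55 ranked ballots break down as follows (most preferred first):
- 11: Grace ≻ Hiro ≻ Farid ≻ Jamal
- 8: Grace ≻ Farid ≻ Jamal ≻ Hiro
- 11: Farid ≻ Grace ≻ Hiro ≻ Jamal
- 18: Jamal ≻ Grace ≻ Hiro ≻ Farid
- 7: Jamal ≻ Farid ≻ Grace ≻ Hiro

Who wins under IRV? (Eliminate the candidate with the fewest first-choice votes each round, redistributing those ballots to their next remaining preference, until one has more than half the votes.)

Grace

Round 1: Jamal 25, Hiro 0, Farid 11, Grace 19. Hiro eliminated.
Round 2: Jamal 25, Farid 11, Grace 19. Farid eliminated.
Round 3: Jamal 25, Grace 30. Grace has a majority (≥28).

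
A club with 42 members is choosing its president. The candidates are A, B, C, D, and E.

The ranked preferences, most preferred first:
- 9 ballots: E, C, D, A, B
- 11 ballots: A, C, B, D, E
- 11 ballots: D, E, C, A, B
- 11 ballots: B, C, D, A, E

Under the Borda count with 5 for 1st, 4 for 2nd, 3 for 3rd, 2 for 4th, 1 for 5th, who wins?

C

A: 9×2 + 11×5 + 11×2 + 11×2 = 117
B: 9×1 + 11×3 + 11×1 + 11×5 = 108
C: 9×4 + 11×4 + 11×3 + 11×4 = 157
D: 9×3 + 11×2 + 11×5 + 11×3 = 137
E: 9×5 + 11×1 + 11×4 + 11×1 = 111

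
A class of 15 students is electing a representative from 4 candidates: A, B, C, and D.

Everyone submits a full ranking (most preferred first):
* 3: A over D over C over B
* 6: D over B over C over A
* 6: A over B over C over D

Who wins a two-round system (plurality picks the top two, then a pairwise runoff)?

Round 1 first-place votes: A 9, B 0, C 0, D 6. A and D advance.
Runoff: A is ranked above D on 9 ballots, D above A on 6.

A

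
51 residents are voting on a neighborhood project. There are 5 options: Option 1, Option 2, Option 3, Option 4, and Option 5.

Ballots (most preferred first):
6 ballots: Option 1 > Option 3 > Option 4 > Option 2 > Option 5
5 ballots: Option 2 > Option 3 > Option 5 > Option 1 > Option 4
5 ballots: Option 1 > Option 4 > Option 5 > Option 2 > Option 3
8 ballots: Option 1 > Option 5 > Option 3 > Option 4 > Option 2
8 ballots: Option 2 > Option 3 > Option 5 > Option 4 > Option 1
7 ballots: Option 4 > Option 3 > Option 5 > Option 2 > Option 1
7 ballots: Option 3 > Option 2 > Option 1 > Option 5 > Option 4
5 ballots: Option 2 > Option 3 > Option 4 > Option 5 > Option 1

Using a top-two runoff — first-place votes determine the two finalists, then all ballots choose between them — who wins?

Option 2

Round 1 first-place votes: Option 1 19, Option 2 18, Option 3 7, Option 4 7, Option 5 0. Option 1 and Option 2 advance.
Runoff: Option 1 is ranked above Option 2 on 19 ballots, Option 2 above Option 1 on 32.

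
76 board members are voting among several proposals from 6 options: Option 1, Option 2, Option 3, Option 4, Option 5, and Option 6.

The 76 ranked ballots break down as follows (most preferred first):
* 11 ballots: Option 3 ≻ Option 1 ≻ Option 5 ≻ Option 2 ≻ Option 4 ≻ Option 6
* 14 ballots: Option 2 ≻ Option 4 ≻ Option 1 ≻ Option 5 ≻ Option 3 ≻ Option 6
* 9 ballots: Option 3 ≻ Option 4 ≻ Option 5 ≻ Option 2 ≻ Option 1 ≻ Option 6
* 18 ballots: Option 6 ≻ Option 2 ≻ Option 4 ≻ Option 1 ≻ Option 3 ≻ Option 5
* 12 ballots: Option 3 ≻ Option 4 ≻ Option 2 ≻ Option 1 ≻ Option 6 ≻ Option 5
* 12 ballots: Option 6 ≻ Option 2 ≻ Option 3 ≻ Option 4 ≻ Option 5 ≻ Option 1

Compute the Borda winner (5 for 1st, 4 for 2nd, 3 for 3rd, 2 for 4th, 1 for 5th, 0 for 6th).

Option 2

Option 1: 11×4 + 14×3 + 9×1 + 18×2 + 12×2 + 12×0 = 155
Option 2: 11×2 + 14×5 + 9×2 + 18×4 + 12×3 + 12×4 = 266
Option 3: 11×5 + 14×1 + 9×5 + 18×1 + 12×5 + 12×3 = 228
Option 4: 11×1 + 14×4 + 9×4 + 18×3 + 12×4 + 12×2 = 229
Option 5: 11×3 + 14×2 + 9×3 + 18×0 + 12×0 + 12×1 = 100
Option 6: 11×0 + 14×0 + 9×0 + 18×5 + 12×1 + 12×5 = 162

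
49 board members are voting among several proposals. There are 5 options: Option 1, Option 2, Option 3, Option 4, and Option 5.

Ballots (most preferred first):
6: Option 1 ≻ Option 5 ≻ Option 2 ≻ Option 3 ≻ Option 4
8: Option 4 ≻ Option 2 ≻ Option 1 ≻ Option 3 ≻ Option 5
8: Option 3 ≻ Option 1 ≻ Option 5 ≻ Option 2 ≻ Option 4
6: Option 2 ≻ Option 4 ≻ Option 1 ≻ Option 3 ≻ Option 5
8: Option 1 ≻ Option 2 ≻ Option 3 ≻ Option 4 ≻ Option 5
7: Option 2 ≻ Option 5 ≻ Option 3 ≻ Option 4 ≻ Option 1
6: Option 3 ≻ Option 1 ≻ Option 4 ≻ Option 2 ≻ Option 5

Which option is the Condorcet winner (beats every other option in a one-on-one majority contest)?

Option 1

Option 1 vs Option 2: 28–21
Option 1 vs Option 3: 28–21
Option 1 vs Option 4: 28–21
Option 1 vs Option 5: 42–7
Option 1 beats every other option.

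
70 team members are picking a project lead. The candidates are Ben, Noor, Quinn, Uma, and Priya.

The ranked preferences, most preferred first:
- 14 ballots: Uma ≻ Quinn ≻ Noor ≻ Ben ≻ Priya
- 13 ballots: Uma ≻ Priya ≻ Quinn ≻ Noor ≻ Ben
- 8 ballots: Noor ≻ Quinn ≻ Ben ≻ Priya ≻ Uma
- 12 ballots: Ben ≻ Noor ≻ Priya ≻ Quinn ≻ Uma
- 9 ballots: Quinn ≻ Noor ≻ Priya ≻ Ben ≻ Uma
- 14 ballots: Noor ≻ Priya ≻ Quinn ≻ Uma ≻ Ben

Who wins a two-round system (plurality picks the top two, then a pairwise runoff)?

Noor

Round 1 first-place votes: Ben 12, Noor 22, Quinn 9, Uma 27, Priya 0. Uma and Noor advance.
Runoff: Uma is ranked above Noor on 27 ballots, Noor above Uma on 43.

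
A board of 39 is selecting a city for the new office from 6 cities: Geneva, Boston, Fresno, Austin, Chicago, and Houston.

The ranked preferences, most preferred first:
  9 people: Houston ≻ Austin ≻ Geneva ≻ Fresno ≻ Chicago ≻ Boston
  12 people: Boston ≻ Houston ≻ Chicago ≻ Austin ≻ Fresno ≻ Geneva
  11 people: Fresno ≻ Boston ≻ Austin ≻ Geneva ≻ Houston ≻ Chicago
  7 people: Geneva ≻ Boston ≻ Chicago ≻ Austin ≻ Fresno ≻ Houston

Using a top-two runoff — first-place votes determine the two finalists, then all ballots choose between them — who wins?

Fresno

Round 1 first-place votes: Geneva 7, Boston 12, Fresno 11, Austin 0, Chicago 0, Houston 9. Boston and Fresno advance.
Runoff: Boston is ranked above Fresno on 19 ballots, Fresno above Boston on 20.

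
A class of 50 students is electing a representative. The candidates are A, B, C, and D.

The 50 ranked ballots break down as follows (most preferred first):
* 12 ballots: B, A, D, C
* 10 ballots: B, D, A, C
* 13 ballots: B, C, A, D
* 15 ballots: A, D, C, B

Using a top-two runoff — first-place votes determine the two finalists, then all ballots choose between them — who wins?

B

Round 1 first-place votes: A 15, B 35, C 0, D 0. B and A advance.
Runoff: B is ranked above A on 35 ballots, A above B on 15.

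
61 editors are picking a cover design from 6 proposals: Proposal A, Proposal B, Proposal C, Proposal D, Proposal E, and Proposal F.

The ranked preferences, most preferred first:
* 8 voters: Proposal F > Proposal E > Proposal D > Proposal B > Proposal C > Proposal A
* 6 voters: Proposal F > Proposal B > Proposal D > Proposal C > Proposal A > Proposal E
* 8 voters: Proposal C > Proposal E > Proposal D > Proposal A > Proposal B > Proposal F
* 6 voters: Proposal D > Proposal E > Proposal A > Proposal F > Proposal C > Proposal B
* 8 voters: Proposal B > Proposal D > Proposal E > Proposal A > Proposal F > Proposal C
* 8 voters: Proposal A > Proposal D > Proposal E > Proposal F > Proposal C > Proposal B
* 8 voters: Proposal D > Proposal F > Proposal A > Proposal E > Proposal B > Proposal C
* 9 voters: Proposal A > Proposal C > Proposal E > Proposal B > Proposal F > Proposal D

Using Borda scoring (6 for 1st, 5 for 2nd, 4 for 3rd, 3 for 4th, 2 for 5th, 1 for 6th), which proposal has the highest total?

Proposal A: 8×1 + 6×2 + 8×3 + 6×4 + 8×3 + 8×6 + 8×4 + 9×6 = 226
Proposal B: 8×3 + 6×5 + 8×2 + 6×1 + 8×6 + 8×1 + 8×2 + 9×3 = 175
Proposal C: 8×2 + 6×3 + 8×6 + 6×2 + 8×1 + 8×2 + 8×1 + 9×5 = 171
Proposal D: 8×4 + 6×4 + 8×4 + 6×6 + 8×5 + 8×5 + 8×6 + 9×1 = 261
Proposal E: 8×5 + 6×1 + 8×5 + 6×5 + 8×4 + 8×4 + 8×3 + 9×4 = 240
Proposal F: 8×6 + 6×6 + 8×1 + 6×3 + 8×2 + 8×3 + 8×5 + 9×2 = 208

Proposal D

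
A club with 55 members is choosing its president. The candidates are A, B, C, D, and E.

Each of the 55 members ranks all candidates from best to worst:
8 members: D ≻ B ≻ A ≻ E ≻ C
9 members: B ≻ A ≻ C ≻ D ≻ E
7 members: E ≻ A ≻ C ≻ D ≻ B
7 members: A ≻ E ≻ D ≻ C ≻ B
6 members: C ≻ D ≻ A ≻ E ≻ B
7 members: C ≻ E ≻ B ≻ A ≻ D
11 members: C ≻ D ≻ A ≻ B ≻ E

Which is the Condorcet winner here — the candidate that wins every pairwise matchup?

A vs B: 31–24
A vs C: 31–24
A vs D: 30–25
A vs E: 41–14
A beats every other candidate.

A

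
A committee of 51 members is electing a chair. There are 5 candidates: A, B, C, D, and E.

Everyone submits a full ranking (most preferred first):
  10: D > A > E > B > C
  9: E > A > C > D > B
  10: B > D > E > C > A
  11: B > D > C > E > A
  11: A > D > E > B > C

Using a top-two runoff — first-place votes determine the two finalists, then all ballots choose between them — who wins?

A

Round 1 first-place votes: A 11, B 21, C 0, D 10, E 9. B and A advance.
Runoff: B is ranked above A on 21 ballots, A above B on 30.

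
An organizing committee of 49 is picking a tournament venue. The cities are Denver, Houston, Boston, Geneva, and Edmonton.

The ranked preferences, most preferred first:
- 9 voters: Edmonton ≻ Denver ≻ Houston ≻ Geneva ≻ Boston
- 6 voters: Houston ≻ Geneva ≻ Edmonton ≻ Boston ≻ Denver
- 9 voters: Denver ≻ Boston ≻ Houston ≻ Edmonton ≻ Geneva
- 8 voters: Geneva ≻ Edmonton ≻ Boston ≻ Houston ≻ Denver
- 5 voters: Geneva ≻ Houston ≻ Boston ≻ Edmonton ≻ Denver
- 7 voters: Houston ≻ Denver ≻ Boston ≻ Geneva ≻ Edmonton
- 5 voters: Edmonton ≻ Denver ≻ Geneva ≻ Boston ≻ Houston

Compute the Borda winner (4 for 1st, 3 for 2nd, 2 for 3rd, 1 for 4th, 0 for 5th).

Denver: 9×3 + 6×0 + 9×4 + 8×0 + 5×0 + 7×3 + 5×3 = 99
Houston: 9×2 + 6×4 + 9×2 + 8×1 + 5×3 + 7×4 + 5×0 = 111
Boston: 9×0 + 6×1 + 9×3 + 8×2 + 5×2 + 7×2 + 5×1 = 78
Geneva: 9×1 + 6×3 + 9×0 + 8×4 + 5×4 + 7×1 + 5×2 = 96
Edmonton: 9×4 + 6×2 + 9×1 + 8×3 + 5×1 + 7×0 + 5×4 = 106

Houston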